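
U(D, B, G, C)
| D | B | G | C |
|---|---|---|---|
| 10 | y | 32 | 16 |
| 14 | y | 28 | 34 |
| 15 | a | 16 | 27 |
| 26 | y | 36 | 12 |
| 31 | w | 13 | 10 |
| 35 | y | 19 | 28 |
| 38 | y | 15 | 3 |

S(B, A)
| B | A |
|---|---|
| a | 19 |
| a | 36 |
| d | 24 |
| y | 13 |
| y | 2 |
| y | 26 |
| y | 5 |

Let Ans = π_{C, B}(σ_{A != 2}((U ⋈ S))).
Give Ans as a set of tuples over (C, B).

{(12, y), (16, y), (27, a), (28, y), (3, y), (34, y)}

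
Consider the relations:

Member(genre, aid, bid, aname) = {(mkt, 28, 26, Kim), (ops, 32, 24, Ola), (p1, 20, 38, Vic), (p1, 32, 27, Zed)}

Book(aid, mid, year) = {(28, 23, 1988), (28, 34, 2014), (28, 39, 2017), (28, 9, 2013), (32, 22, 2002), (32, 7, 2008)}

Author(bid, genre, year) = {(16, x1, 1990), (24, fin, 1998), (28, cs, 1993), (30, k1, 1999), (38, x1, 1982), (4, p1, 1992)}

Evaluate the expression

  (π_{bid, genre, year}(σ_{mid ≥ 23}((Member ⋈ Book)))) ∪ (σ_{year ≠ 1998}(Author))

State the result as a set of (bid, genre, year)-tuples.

{(16, x1, 1990), (26, mkt, 1988), (26, mkt, 2014), (26, mkt, 2017), (28, cs, 1993), (30, k1, 1999), (38, x1, 1982), (4, p1, 1992)}

Joining Member and Book on aid yields {(mkt, 28, 26, Kim, 23, 1988), (mkt, 28, 26, Kim, 34, 2014), (mkt, 28, 26, Kim, 39, 2017), (mkt, 28, 26, Kim, 9, 2013), (ops, 32, 24, Ola, 22, 2002), (ops, 32, 24, Ola, 7, 2008), (p1, 32, 27, Zed, 22, 2002), (p1, 32, 27, Zed, 7, 2008)}.
Apply σ_{mid ≥ 23}; surviving tuples: {(mkt, 28, 26, Kim, 23, 1988), (mkt, 28, 26, Kim, 34, 2014), (mkt, 28, 26, Kim, 39, 2017)}
π_{bid, genre, year} gives {(26, mkt, 1988), (26, mkt, 2014), (26, mkt, 2017)}.
Apply σ_{year ≠ 1998}; surviving tuples: {(16, x1, 1990), (28, cs, 1993), (30, k1, 1999), (38, x1, 1982), (4, p1, 1992)}
Union: {(26, mkt, 1988), (26, mkt, 2014), (26, mkt, 2017)} with {(16, x1, 1990), (28, cs, 1993), (30, k1, 1999), (38, x1, 1982), (4, p1, 1992)} → {(16, x1, 1990), (26, mkt, 1988), (26, mkt, 2014), (26, mkt, 2017), (28, cs, 1993), (30, k1, 1999), (38, x1, 1982), (4, p1, 1992)}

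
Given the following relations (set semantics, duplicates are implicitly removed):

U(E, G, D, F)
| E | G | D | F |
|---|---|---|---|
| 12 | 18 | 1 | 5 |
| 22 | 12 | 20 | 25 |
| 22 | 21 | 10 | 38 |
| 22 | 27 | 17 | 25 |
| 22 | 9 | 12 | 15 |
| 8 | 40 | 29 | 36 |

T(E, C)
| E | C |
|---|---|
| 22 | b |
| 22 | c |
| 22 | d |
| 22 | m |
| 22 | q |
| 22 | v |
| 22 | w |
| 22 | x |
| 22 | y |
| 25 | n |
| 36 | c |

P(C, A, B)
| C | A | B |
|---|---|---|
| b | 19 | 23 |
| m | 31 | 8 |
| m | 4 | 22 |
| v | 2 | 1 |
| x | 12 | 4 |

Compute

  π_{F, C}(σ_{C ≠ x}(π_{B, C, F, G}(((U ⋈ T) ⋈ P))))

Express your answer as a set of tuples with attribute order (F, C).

U ⋈ T (natural join on E): {(22, 12, 20, 25, b), (22, 12, 20, 25, c), (22, 12, 20, 25, d), (22, 12, 20, 25, m), (22, 12, 20, 25, q), (22, 12, 20, 25, v), (22, 12, 20, 25, w), (22, 12, 20, 25, x), (22, 12, 20, 25, y), (22, 21, 10, 38, b), (22, 21, 10, 38, c), (22, 21, 10, 38, d), (22, 21, 10, 38, m), (22, 21, 10, 38, q), (22, 21, 10, 38, v), (22, 21, 10, 38, w), (22, 21, 10, 38, x), (22, 21, 10, 38, y), (22, 27, 17, 25, b), (22, 27, 17, 25, c), (22, 27, 17, 25, d), (22, 27, 17, 25, m), (22, 27, 17, 25, q), (22, 27, 17, 25, v), (22, 27, 17, 25, w), (22, 27, 17, 25, x), (22, 27, 17, 25, y), (22, 9, 12, 15, b), (22, 9, 12, 15, c), (22, 9, 12, 15, d), (22, 9, 12, 15, m), (22, 9, 12, 15, q), (22, 9, 12, 15, v), (22, 9, 12, 15, w), (22, 9, 12, 15, x), (22, 9, 12, 15, y)}
(U ⋈ T) ⋈ P (natural join on C): {(22, 12, 20, 25, b, 19, 23), (22, 12, 20, 25, m, 31, 8), (22, 12, 20, 25, m, 4, 22), (22, 12, 20, 25, v, 2, 1), (22, 12, 20, 25, x, 12, 4), (22, 21, 10, 38, b, 19, 23), (22, 21, 10, 38, m, 31, 8), (22, 21, 10, 38, m, 4, 22), (22, 21, 10, 38, v, 2, 1), (22, 21, 10, 38, x, 12, 4), (22, 27, 17, 25, b, 19, 23), (22, 27, 17, 25, m, 31, 8), (22, 27, 17, 25, m, 4, 22), (22, 27, 17, 25, v, 2, 1), (22, 27, 17, 25, x, 12, 4), (22, 9, 12, 15, b, 19, 23), (22, 9, 12, 15, m, 31, 8), (22, 9, 12, 15, m, 4, 22), (22, 9, 12, 15, v, 2, 1), (22, 9, 12, 15, x, 12, 4)}
π[B, C, F, G]: project onto (B, C, F, G) → {(1, v, 15, 9), (1, v, 25, 12), (1, v, 25, 27), (1, v, 38, 21), (22, m, 15, 9), (22, m, 25, 12), (22, m, 25, 27), (22, m, 38, 21), (23, b, 15, 9), (23, b, 25, 12), (23, b, 25, 27), (23, b, 38, 21), (4, x, 15, 9), (4, x, 25, 12), (4, x, 25, 27), (4, x, 38, 21), (8, m, 15, 9), (8, m, 25, 12), (8, m, 25, 27), (8, m, 38, 21)}
σ[C ≠ x]: keep tuples satisfying C ≠ x → {(1, v, 15, 9), (1, v, 25, 12), (1, v, 25, 27), (1, v, 38, 21), (22, m, 15, 9), (22, m, 25, 12), (22, m, 25, 27), (22, m, 38, 21), (23, b, 15, 9), (23, b, 25, 12), (23, b, 25, 27), (23, b, 38, 21), (8, m, 15, 9), (8, m, 25, 12), (8, m, 25, 27), (8, m, 38, 21)}
π[F, C]: project onto (F, C) (7 duplicate(s) eliminated) → {(15, b), (15, m), (15, v), (25, b), (25, m), (25, v), (38, b), (38, m), (38, v)}

{(15, b), (15, m), (15, v), (25, b), (25, m), (25, v), (38, b), (38, m), (38, v)}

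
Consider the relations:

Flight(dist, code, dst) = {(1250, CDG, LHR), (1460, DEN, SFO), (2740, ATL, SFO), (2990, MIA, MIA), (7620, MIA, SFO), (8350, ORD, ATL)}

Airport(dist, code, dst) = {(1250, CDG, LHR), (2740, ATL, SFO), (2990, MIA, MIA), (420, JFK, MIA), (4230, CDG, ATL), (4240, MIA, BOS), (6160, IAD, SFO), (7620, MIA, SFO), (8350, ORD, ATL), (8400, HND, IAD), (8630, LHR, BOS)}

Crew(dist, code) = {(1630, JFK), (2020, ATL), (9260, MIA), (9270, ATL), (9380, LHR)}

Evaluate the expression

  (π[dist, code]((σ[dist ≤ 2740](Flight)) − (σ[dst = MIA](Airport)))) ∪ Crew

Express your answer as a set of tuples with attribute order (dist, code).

Filtering on dist ≤ 2740 leaves {(1250, CDG, LHR), (1460, DEN, SFO), (2740, ATL, SFO)}.
Filtering on dst = MIA leaves {(2990, MIA, MIA), (420, JFK, MIA)}.
Set difference of the two operands is {(1250, CDG, LHR), (1460, DEN, SFO), (2740, ATL, SFO)}.
Projecting to dist, code: {(1250, CDG), (1460, DEN), (2740, ATL)}
Set union of the two operands is {(1250, CDG), (1460, DEN), (1630, JFK), (2020, ATL), (2740, ATL), (9260, MIA), (9270, ATL), (9380, LHR)}.

{(1250, CDG), (1460, DEN), (1630, JFK), (2020, ATL), (2740, ATL), (9260, MIA), (9270, ATL), (9380, LHR)}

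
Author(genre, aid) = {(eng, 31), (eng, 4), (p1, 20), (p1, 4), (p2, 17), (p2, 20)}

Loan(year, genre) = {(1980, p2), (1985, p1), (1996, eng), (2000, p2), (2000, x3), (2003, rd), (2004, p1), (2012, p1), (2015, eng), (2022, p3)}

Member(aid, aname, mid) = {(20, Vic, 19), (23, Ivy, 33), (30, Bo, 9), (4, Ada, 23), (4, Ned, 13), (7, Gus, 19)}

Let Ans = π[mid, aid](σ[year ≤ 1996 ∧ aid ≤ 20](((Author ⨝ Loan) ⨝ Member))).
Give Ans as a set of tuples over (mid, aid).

Natural join on genre: {(eng, 31, 1996), (eng, 31, 2015), (eng, 4, 1996), (eng, 4, 2015), (p1, 20, 1985), (p1, 20, 2004), (p1, 20, 2012), (p1, 4, 1985), (p1, 4, 2004), (p1, 4, 2012), (p2, 17, 1980), (p2, 17, 2000), (p2, 20, 1980), (p2, 20, 2000)}
Natural join on aid: {(eng, 4, 1996, Ada, 23), (eng, 4, 1996, Ned, 13), (eng, 4, 2015, Ada, 23), (eng, 4, 2015, Ned, 13), (p1, 20, 1985, Vic, 19), (p1, 20, 2004, Vic, 19), (p1, 20, 2012, Vic, 19), (p1, 4, 1985, Ada, 23), (p1, 4, 1985, Ned, 13), (p1, 4, 2004, Ada, 23), (p1, 4, 2004, Ned, 13), (p1, 4, 2012, Ada, 23), (p1, 4, 2012, Ned, 13), (p2, 20, 1980, Vic, 19), (p2, 20, 2000, Vic, 19)}
Filtering on year ≤ 1996 ∧ aid ≤ 20 leaves {(eng, 4, 1996, Ada, 23), (eng, 4, 1996, Ned, 13), (p1, 20, 1985, Vic, 19), (p1, 4, 1985, Ada, 23), (p1, 4, 1985, Ned, 13), (p2, 20, 1980, Vic, 19)}.
Projecting to mid, aid (3 duplicate(s) eliminated): {(13, 4), (19, 20), (23, 4)}

{(13, 4), (19, 20), (23, 4)}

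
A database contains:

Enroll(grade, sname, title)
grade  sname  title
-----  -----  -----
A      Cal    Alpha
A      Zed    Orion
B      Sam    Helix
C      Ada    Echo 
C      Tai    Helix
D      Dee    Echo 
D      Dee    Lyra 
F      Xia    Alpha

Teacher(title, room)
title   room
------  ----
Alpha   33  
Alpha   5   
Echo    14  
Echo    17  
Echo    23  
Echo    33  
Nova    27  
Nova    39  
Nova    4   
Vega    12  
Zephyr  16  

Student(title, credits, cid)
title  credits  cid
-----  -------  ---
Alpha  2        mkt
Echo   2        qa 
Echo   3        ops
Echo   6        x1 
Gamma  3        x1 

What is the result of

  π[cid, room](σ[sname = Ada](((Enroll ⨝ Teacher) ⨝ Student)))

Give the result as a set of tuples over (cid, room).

Enroll ⋈ Teacher (natural join on title): {(A, Cal, Alpha, 33), (A, Cal, Alpha, 5), (C, Ada, Echo, 14), (C, Ada, Echo, 17), (C, Ada, Echo, 23), (C, Ada, Echo, 33), (D, Dee, Echo, 14), (D, Dee, Echo, 17), (D, Dee, Echo, 23), (D, Dee, Echo, 33), (F, Xia, Alpha, 33), (F, Xia, Alpha, 5)}
(Enroll ⨝ Teacher) ⋈ Student (natural join on title): {(A, Cal, Alpha, 33, 2, mkt), (A, Cal, Alpha, 5, 2, mkt), (C, Ada, Echo, 14, 2, qa), (C, Ada, Echo, 14, 3, ops), (C, Ada, Echo, 14, 6, x1), (C, Ada, Echo, 17, 2, qa), (C, Ada, Echo, 17, 3, ops), (C, Ada, Echo, 17, 6, x1), (C, Ada, Echo, 23, 2, qa), (C, Ada, Echo, 23, 3, ops), (C, Ada, Echo, 23, 6, x1), (C, Ada, Echo, 33, 2, qa), (C, Ada, Echo, 33, 3, ops), (C, Ada, Echo, 33, 6, x1), (D, Dee, Echo, 14, 2, qa), (D, Dee, Echo, 14, 3, ops), (D, Dee, Echo, 14, 6, x1), (D, Dee, Echo, 17, 2, qa), (D, Dee, Echo, 17, 3, ops), (D, Dee, Echo, 17, 6, x1), (D, Dee, Echo, 23, 2, qa), (D, Dee, Echo, 23, 3, ops), (D, Dee, Echo, 23, 6, x1), (D, Dee, Echo, 33, 2, qa), (D, Dee, Echo, 33, 3, ops), (D, Dee, Echo, 33, 6, x1), (F, Xia, Alpha, 33, 2, mkt), (F, Xia, Alpha, 5, 2, mkt)}
Selection sname = Ada: {(C, Ada, Echo, 14, 2, qa), (C, Ada, Echo, 14, 3, ops), (C, Ada, Echo, 14, 6, x1), (C, Ada, Echo, 17, 2, qa), (C, Ada, Echo, 17, 3, ops), (C, Ada, Echo, 17, 6, x1), (C, Ada, Echo, 23, 2, qa), (C, Ada, Echo, 23, 3, ops), (C, Ada, Echo, 23, 6, x1), (C, Ada, Echo, 33, 2, qa), (C, Ada, Echo, 33, 3, ops), (C, Ada, Echo, 33, 6, x1)}
π[cid, room]: project onto (cid, room) → {(ops, 14), (ops, 17), (ops, 23), (ops, 33), (qa, 14), (qa, 17), (qa, 23), (qa, 33), (x1, 14), (x1, 17), (x1, 23), (x1, 33)}

{(ops, 14), (ops, 17), (ops, 23), (ops, 33), (qa, 14), (qa, 17), (qa, 23), (qa, 33), (x1, 14), (x1, 17), (x1, 23), (x1, 33)}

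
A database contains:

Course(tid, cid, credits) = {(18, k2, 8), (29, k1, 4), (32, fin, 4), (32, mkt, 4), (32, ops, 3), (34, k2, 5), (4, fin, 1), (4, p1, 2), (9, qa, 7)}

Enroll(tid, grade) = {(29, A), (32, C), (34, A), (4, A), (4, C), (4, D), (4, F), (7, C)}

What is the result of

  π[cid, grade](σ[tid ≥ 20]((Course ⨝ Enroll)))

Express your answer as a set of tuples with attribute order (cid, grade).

Joining Course and Enroll on tid yields {(29, k1, 4, A), (32, fin, 4, C), (32, mkt, 4, C), (32, ops, 3, C), (34, k2, 5, A), (4, fin, 1, A), (4, fin, 1, C), (4, fin, 1, D), (4, fin, 1, F), (4, p1, 2, A), (4, p1, 2, C), (4, p1, 2, D), (4, p1, 2, F)}.
Apply σ_{tid ≥ 20}; surviving tuples: {(29, k1, 4, A), (32, fin, 4, C), (32, mkt, 4, C), (32, ops, 3, C), (34, k2, 5, A)}
π[cid, grade]: project onto (cid, grade) → {(fin, C), (k1, A), (k2, A), (mkt, C), (ops, C)}

{(fin, C), (k1, A), (k2, A), (mkt, C), (ops, C)}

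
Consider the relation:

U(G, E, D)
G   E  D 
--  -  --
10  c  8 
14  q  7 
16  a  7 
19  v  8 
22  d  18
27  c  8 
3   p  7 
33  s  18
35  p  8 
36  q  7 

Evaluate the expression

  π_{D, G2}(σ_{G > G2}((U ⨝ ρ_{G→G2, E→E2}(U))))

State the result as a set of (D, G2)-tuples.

ρ[G→G2, E→E2]: schema becomes (G2, E2, D); tuples unchanged.
U ⋈ ρ_{G→G2, E→E2}(U) (natural join on D): {(10, c, 8, 10, c), (10, c, 8, 19, v), (10, c, 8, 27, c), (10, c, 8, 35, p), (14, q, 7, 14, q), (14, q, 7, 16, a), (14, q, 7, 3, p), (14, q, 7, 36, q), (16, a, 7, 14, q), (16, a, 7, 16, a), (16, a, 7, 3, p), (16, a, 7, 36, q), (19, v, 8, 10, c), (19, v, 8, 19, v), (19, v, 8, 27, c), (19, v, 8, 35, p), (22, d, 18, 22, d), (22, d, 18, 33, s), (27, c, 8, 10, c), (27, c, 8, 19, v), (27, c, 8, 27, c), (27, c, 8, 35, p), (3, p, 7, 14, q), (3, p, 7, 16, a), (3, p, 7, 3, p), (3, p, 7, 36, q), (33, s, 18, 22, d), (33, s, 18, 33, s), (35, p, 8, 10, c), (35, p, 8, 19, v), (35, p, 8, 27, c), (35, p, 8, 35, p), (36, q, 7, 14, q), (36, q, 7, 16, a), (36, q, 7, 3, p), (36, q, 7, 36, q)}
Apply σ_{G > G2}; surviving tuples: {(14, q, 7, 3, p), (16, a, 7, 14, q), (16, a, 7, 3, p), (19, v, 8, 10, c), (27, c, 8, 10, c), (27, c, 8, 19, v), (33, s, 18, 22, d), (35, p, 8, 10, c), (35, p, 8, 19, v), (35, p, 8, 27, c), (36, q, 7, 14, q), (36, q, 7, 16, a), (36, q, 7, 3, p)}
π_{D, G2} gives {(18, 22), (7, 14), (7, 16), (7, 3), (8, 10), (8, 19), (8, 27)} (6 duplicate(s) eliminated).

{(18, 22), (7, 14), (7, 16), (7, 3), (8, 10), (8, 19), (8, 27)}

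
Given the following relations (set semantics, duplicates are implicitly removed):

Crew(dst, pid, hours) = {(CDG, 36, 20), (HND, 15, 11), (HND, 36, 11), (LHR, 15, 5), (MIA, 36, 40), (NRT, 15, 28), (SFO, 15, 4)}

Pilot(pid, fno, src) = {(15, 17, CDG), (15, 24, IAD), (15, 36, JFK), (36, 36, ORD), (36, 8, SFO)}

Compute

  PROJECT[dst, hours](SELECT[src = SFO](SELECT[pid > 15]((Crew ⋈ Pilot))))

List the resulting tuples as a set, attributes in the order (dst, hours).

Joining Crew and Pilot on pid yields {(CDG, 36, 20, 36, ORD), (CDG, 36, 20, 8, SFO), (HND, 15, 11, 17, CDG), (HND, 15, 11, 24, IAD), (HND, 15, 11, 36, JFK), (HND, 36, 11, 36, ORD), (HND, 36, 11, 8, SFO), (LHR, 15, 5, 17, CDG), (LHR, 15, 5, 24, IAD), (LHR, 15, 5, 36, JFK), (MIA, 36, 40, 36, ORD), (MIA, 36, 40, 8, SFO), (NRT, 15, 28, 17, CDG), (NRT, 15, 28, 24, IAD), (NRT, 15, 28, 36, JFK), (SFO, 15, 4, 17, CDG), (SFO, 15, 4, 24, IAD), (SFO, 15, 4, 36, JFK)}.
σ[pid > 15]: keep tuples satisfying pid > 15 → {(CDG, 36, 20, 36, ORD), (CDG, 36, 20, 8, SFO), (HND, 36, 11, 36, ORD), (HND, 36, 11, 8, SFO), (MIA, 36, 40, 36, ORD), (MIA, 36, 40, 8, SFO)}
σ[src = SFO]: keep tuples satisfying src = SFO → {(CDG, 36, 20, 8, SFO), (HND, 36, 11, 8, SFO), (MIA, 36, 40, 8, SFO)}
Projecting to dst, hours: {(CDG, 20), (HND, 11), (MIA, 40)}

{(CDG, 20), (HND, 11), (MIA, 40)}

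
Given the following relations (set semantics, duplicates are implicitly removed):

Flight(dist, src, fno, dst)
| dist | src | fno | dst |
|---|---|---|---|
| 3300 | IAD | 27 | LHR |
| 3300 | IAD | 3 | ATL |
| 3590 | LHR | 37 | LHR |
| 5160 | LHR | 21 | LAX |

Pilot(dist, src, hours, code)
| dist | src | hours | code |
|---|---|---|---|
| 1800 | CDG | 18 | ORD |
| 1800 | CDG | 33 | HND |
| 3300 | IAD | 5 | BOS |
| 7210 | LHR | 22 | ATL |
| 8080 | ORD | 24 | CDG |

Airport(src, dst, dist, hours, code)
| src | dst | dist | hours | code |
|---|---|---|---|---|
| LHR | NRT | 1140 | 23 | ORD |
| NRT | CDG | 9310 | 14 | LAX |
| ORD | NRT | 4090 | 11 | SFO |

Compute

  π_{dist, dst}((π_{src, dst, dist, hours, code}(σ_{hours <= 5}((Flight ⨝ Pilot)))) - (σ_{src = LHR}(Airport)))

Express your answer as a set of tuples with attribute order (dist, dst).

{(3300, ATL), (3300, LHR)}

Joining Flight and Pilot on dist, src yields {(3300, IAD, 27, LHR, 5, BOS), (3300, IAD, 3, ATL, 5, BOS)}.
Filtering on hours <= 5 leaves {(3300, IAD, 27, LHR, 5, BOS), (3300, IAD, 3, ATL, 5, BOS)}.
π_{src, dst, dist, hours, code} gives {(IAD, ATL, 3300, 5, BOS), (IAD, LHR, 3300, 5, BOS)}.
Filtering on src = LHR leaves {(LHR, NRT, 1140, 23, ORD)}.
Set difference of the two operands is {(IAD, ATL, 3300, 5, BOS), (IAD, LHR, 3300, 5, BOS)}.
π_{dist, dst} gives {(3300, ATL), (3300, LHR)}.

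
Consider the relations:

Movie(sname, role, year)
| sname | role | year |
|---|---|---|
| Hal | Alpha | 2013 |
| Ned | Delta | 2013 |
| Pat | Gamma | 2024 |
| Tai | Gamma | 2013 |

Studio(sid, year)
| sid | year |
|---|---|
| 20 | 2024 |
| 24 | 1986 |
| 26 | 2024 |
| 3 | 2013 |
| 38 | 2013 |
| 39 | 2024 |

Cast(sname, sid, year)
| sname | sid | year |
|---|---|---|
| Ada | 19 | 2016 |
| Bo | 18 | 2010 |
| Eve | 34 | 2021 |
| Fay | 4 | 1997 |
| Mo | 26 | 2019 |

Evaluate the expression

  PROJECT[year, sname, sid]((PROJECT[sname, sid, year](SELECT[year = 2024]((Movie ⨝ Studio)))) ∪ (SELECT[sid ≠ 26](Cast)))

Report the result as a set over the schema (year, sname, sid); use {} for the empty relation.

{(1997, Fay, 4), (2010, Bo, 18), (2016, Ada, 19), (2021, Eve, 34), (2024, Pat, 20), (2024, Pat, 26), (2024, Pat, 39)}

Natural join on year: {(Hal, Alpha, 2013, 3), (Hal, Alpha, 2013, 38), (Ned, Delta, 2013, 3), (Ned, Delta, 2013, 38), (Pat, Gamma, 2024, 20), (Pat, Gamma, 2024, 26), (Pat, Gamma, 2024, 39), (Tai, Gamma, 2013, 3), (Tai, Gamma, 2013, 38)}
Filtering on year = 2024 leaves {(Pat, Gamma, 2024, 20), (Pat, Gamma, 2024, 26), (Pat, Gamma, 2024, 39)}.
π[sname, sid, year]: project onto (sname, sid, year) → {(Pat, 20, 2024), (Pat, 26, 2024), (Pat, 39, 2024)}
Filtering on sid ≠ 26 leaves {(Ada, 19, 2016), (Bo, 18, 2010), (Eve, 34, 2021), (Fay, 4, 1997)}.
Union: {(Pat, 20, 2024), (Pat, 26, 2024), (Pat, 39, 2024)} with {(Ada, 19, 2016), (Bo, 18, 2010), (Eve, 34, 2021), (Fay, 4, 1997)} → {(Ada, 19, 2016), (Bo, 18, 2010), (Eve, 34, 2021), (Fay, 4, 1997), (Pat, 20, 2024), (Pat, 26, 2024), (Pat, 39, 2024)}
π[year, sname, sid]: project onto (year, sname, sid) → {(1997, Fay, 4), (2010, Bo, 18), (2016, Ada, 19), (2021, Eve, 34), (2024, Pat, 20), (2024, Pat, 26), (2024, Pat, 39)}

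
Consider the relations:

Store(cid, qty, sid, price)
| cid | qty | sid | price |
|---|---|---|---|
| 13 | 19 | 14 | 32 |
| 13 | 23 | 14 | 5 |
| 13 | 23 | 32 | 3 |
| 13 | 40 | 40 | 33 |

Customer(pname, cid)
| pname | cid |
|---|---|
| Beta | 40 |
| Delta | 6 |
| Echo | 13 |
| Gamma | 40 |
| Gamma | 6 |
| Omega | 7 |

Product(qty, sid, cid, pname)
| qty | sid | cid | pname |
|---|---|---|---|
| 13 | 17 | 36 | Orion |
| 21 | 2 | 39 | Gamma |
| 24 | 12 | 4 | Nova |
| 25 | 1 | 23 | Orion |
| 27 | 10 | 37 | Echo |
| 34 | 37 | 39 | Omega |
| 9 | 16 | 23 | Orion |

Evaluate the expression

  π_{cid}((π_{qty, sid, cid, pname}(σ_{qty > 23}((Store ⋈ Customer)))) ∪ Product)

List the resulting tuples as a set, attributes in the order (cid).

Store ⋈ Customer (natural join on cid): {(13, 19, 14, 32, Echo), (13, 23, 14, 5, Echo), (13, 23, 32, 3, Echo), (13, 40, 40, 33, Echo)}
Selection qty > 23: {(13, 40, 40, 33, Echo)}
π[qty, sid, cid, pname]: project onto (qty, sid, cid, pname) → {(40, 40, 13, Echo)}
Taking the union: {(13, 17, 36, Orion), (21, 2, 39, Gamma), (24, 12, 4, Nova), (25, 1, 23, Orion), (27, 10, 37, Echo), (34, 37, 39, Omega), (40, 40, 13, Echo), (9, 16, 23, Orion)}
π[cid]: project onto (cid) (2 duplicate(s) eliminated) → {13, 23, 36, 37, 39, 4}

{13, 23, 36, 37, 39, 4}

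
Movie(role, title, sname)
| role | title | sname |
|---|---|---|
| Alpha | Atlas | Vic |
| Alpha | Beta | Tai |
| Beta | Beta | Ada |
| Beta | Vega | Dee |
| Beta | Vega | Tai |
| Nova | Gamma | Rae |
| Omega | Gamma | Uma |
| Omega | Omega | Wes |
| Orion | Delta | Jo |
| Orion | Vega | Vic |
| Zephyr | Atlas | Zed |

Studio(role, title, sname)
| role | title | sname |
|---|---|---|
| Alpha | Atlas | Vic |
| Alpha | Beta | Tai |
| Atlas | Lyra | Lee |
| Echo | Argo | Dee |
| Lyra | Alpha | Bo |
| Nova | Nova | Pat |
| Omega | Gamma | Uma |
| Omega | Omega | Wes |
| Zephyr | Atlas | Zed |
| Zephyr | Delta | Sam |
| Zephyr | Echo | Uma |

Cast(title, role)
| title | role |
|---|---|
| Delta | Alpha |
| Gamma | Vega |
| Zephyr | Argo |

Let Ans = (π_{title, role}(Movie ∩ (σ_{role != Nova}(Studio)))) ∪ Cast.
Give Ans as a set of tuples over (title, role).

{(Atlas, Alpha), (Atlas, Zephyr), (Beta, Alpha), (Delta, Alpha), (Gamma, Omega), (Gamma, Vega), (Omega, Omega), (Zephyr, Argo)}

σ[role != Nova]: keep tuples satisfying role != Nova → {(Alpha, Atlas, Vic), (Alpha, Beta, Tai), (Atlas, Lyra, Lee), (Echo, Argo, Dee), (Lyra, Alpha, Bo), (Omega, Gamma, Uma), (Omega, Omega, Wes), (Zephyr, Atlas, Zed), (Zephyr, Delta, Sam), (Zephyr, Echo, Uma)}
Set intersection of the two operands is {(Alpha, Atlas, Vic), (Alpha, Beta, Tai), (Omega, Gamma, Uma), (Omega, Omega, Wes), (Zephyr, Atlas, Zed)}.
Keep only column(s) title, role: {(Atlas, Alpha), (Atlas, Zephyr), (Beta, Alpha), (Gamma, Omega), (Omega, Omega)}
Set union of the two operands is {(Atlas, Alpha), (Atlas, Zephyr), (Beta, Alpha), (Delta, Alpha), (Gamma, Omega), (Gamma, Vega), (Omega, Omega), (Zephyr, Argo)}.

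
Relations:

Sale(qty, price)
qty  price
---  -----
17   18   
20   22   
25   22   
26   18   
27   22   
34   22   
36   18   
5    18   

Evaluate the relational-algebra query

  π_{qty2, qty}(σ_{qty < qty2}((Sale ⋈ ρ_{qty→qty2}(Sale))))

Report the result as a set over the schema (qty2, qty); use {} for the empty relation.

{(17, 5), (25, 20), (26, 17), (26, 5), (27, 20), (27, 25), (34, 20), (34, 25), (34, 27), (36, 17), (36, 26), (36, 5)}

ρ[qty→qty2]: schema becomes (qty2, price); tuples unchanged.
Sale ⋈ ρ_{qty→qty2}(Sale) (natural join on price): {(17, 18, 17), (17, 18, 26), (17, 18, 36), (17, 18, 5), (20, 22, 20), (20, 22, 25), (20, 22, 27), (20, 22, 34), (25, 22, 20), (25, 22, 25), (25, 22, 27), (25, 22, 34), (26, 18, 17), (26, 18, 26), (26, 18, 36), (26, 18, 5), (27, 22, 20), (27, 22, 25), (27, 22, 27), (27, 22, 34), (34, 22, 20), (34, 22, 25), (34, 22, 27), (34, 22, 34), (36, 18, 17), (36, 18, 26), (36, 18, 36), (36, 18, 5), (5, 18, 17), (5, 18, 26), (5, 18, 36), (5, 18, 5)}
Filtering on qty < qty2 leaves {(17, 18, 26), (17, 18, 36), (20, 22, 25), (20, 22, 27), (20, 22, 34), (25, 22, 27), (25, 22, 34), (26, 18, 36), (27, 22, 34), (5, 18, 17), (5, 18, 26), (5, 18, 36)}.
π[qty2, qty]: project onto (qty2, qty) → {(17, 5), (25, 20), (26, 17), (26, 5), (27, 20), (27, 25), (34, 20), (34, 25), (34, 27), (36, 17), (36, 26), (36, 5)}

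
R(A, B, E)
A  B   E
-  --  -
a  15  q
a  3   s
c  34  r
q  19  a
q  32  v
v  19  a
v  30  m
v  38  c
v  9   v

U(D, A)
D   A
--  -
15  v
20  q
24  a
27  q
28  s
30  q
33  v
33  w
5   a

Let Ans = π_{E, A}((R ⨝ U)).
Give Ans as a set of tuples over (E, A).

{(a, q), (a, v), (c, v), (m, v), (q, a), (s, a), (v, q), (v, v)}

R ⋈ U (natural join on A): {(a, 15, q, 24), (a, 15, q, 5), (a, 3, s, 24), (a, 3, s, 5), (q, 19, a, 20), (q, 19, a, 27), (q, 19, a, 30), (q, 32, v, 20), (q, 32, v, 27), (q, 32, v, 30), (v, 19, a, 15), (v, 19, a, 33), (v, 30, m, 15), (v, 30, m, 33), (v, 38, c, 15), (v, 38, c, 33), (v, 9, v, 15), (v, 9, v, 33)}
Keep only column(s) E, A (10 duplicate(s) eliminated): {(a, q), (a, v), (c, v), (m, v), (q, a), (s, a), (v, q), (v, v)}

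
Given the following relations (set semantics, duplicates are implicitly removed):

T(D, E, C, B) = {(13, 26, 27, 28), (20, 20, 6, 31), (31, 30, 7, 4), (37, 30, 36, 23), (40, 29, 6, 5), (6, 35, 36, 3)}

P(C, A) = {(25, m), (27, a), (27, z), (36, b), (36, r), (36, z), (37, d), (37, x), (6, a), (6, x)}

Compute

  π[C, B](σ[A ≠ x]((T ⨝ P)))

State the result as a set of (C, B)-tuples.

{(27, 28), (36, 23), (36, 3), (6, 31), (6, 5)}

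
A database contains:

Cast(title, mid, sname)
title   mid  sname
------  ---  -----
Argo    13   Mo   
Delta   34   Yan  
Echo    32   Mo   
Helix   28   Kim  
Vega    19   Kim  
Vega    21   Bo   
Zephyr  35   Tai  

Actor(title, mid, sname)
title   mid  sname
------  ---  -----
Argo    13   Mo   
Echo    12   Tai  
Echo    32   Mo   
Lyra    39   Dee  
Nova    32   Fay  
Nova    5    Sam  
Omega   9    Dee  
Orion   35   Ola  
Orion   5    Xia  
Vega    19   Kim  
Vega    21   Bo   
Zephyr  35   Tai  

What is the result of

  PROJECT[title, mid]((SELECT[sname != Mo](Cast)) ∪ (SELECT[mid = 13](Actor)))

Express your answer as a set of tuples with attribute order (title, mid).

Apply σ_{sname != Mo}; surviving tuples: {(Delta, 34, Yan), (Helix, 28, Kim), (Vega, 19, Kim), (Vega, 21, Bo), (Zephyr, 35, Tai)}
Apply σ_{mid = 13}; surviving tuples: {(Argo, 13, Mo)}
Taking the union: {(Argo, 13, Mo), (Delta, 34, Yan), (Helix, 28, Kim), (Vega, 19, Kim), (Vega, 21, Bo), (Zephyr, 35, Tai)}
π_{title, mid} gives {(Argo, 13), (Delta, 34), (Helix, 28), (Vega, 19), (Vega, 21), (Zephyr, 35)}.

{(Argo, 13), (Delta, 34), (Helix, 28), (Vega, 19), (Vega, 21), (Zephyr, 35)}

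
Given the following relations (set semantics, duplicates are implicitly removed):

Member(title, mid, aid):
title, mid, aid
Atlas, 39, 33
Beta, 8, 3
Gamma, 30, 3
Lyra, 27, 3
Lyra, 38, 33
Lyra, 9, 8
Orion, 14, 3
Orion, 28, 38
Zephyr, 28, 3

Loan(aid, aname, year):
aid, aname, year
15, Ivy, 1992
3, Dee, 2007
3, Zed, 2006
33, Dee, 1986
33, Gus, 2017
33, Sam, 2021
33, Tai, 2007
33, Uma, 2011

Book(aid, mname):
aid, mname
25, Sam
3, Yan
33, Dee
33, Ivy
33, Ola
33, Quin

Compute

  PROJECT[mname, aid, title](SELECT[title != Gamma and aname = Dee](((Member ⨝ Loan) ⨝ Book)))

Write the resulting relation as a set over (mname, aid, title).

{(Dee, 33, Atlas), (Dee, 33, Lyra), (Ivy, 33, Atlas), (Ivy, 33, Lyra), (Ola, 33, Atlas), (Ola, 33, Lyra), (Quin, 33, Atlas), (Quin, 33, Lyra), (Yan, 3, Beta), (Yan, 3, Lyra), (Yan, 3, Orion), (Yan, 3, Zephyr)}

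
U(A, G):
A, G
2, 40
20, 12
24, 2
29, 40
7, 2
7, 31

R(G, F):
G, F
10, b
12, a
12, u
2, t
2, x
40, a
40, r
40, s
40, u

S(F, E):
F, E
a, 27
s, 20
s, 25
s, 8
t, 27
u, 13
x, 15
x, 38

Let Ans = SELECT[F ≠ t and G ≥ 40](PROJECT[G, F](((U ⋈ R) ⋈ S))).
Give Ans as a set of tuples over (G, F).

Natural join on G: {(2, 40, a), (2, 40, r), (2, 40, s), (2, 40, u), (20, 12, a), (20, 12, u), (24, 2, t), (24, 2, x), (29, 40, a), (29, 40, r), (29, 40, s), (29, 40, u), (7, 2, t), (7, 2, x)}
Natural join on F: {(2, 40, a, 27), (2, 40, s, 20), (2, 40, s, 25), (2, 40, s, 8), (2, 40, u, 13), (20, 12, a, 27), (20, 12, u, 13), (24, 2, t, 27), (24, 2, x, 15), (24, 2, x, 38), (29, 40, a, 27), (29, 40, s, 20), (29, 40, s, 25), (29, 40, s, 8), (29, 40, u, 13), (7, 2, t, 27), (7, 2, x, 15), (7, 2, x, 38)}
Projecting to G, F (11 duplicate(s) eliminated): {(12, a), (12, u), (2, t), (2, x), (40, a), (40, s), (40, u)}
Selection F ≠ t and G ≥ 40: {(40, a), (40, s), (40, u)}

{(40, a), (40, s), (40, u)}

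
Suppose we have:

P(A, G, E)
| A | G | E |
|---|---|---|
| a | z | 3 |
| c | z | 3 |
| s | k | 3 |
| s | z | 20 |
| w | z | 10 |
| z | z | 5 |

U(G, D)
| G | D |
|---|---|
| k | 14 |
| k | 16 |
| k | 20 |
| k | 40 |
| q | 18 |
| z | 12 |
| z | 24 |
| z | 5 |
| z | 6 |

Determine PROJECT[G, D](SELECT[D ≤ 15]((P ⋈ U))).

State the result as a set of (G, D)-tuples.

{(k, 14), (z, 12), (z, 5), (z, 6)}

Natural join on G: {(a, z, 3, 12), (a, z, 3, 24), (a, z, 3, 5), (a, z, 3, 6), (c, z, 3, 12), (c, z, 3, 24), (c, z, 3, 5), (c, z, 3, 6), (s, k, 3, 14), (s, k, 3, 16), (s, k, 3, 20), (s, k, 3, 40), (s, z, 20, 12), (s, z, 20, 24), (s, z, 20, 5), (s, z, 20, 6), (w, z, 10, 12), (w, z, 10, 24), (w, z, 10, 5), (w, z, 10, 6), (z, z, 5, 12), (z, z, 5, 24), (z, z, 5, 5), (z, z, 5, 6)}
Apply σ_{D ≤ 15}; surviving tuples: {(a, z, 3, 12), (a, z, 3, 5), (a, z, 3, 6), (c, z, 3, 12), (c, z, 3, 5), (c, z, 3, 6), (s, k, 3, 14), (s, z, 20, 12), (s, z, 20, 5), (s, z, 20, 6), (w, z, 10, 12), (w, z, 10, 5), (w, z, 10, 6), (z, z, 5, 12), (z, z, 5, 5), (z, z, 5, 6)}
Projecting to G, D (12 duplicate(s) eliminated): {(k, 14), (z, 12), (z, 5), (z, 6)}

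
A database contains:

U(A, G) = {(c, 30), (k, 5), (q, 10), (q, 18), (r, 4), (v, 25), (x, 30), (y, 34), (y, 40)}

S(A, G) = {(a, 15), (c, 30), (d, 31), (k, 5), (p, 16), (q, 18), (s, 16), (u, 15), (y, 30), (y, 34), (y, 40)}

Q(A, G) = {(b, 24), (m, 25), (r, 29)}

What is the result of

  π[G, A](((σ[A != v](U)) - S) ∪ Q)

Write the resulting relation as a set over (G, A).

{(10, q), (24, b), (25, m), (29, r), (30, x), (4, r)}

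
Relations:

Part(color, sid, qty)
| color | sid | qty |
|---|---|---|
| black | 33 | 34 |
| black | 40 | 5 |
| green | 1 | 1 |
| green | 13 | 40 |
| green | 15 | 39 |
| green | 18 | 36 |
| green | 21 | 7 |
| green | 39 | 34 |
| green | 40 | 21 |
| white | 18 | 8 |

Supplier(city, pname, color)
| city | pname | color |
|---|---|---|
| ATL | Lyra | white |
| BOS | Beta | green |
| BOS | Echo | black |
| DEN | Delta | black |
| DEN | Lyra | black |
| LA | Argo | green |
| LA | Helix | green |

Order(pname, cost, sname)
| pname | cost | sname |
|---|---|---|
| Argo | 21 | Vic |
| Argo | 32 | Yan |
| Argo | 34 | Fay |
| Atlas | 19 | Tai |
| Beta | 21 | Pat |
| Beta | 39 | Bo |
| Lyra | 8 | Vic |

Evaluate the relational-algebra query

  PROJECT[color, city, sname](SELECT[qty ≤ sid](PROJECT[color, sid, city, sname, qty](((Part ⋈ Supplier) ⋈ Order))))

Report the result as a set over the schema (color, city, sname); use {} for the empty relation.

{(black, DEN, Vic), (green, BOS, Bo), (green, BOS, Pat), (green, LA, Fay), (green, LA, Vic), (green, LA, Yan), (white, ATL, Vic)}

Part ⋈ Supplier (natural join on color): {(black, 33, 34, BOS, Echo), (black, 33, 34, DEN, Delta), (black, 33, 34, DEN, Lyra), (black, 40, 5, BOS, Echo), (black, 40, 5, DEN, Delta), (black, 40, 5, DEN, Lyra), (green, 1, 1, BOS, Beta), (green, 1, 1, LA, Argo), (green, 1, 1, LA, Helix), (green, 13, 40, BOS, Beta), (green, 13, 40, LA, Argo), (green, 13, 40, LA, Helix), (green, 15, 39, BOS, Beta), (green, 15, 39, LA, Argo), (green, 15, 39, LA, Helix), (green, 18, 36, BOS, Beta), (green, 18, 36, LA, Argo), (green, 18, 36, LA, Helix), (green, 21, 7, BOS, Beta), (green, 21, 7, LA, Argo), (green, 21, 7, LA, Helix), (green, 39, 34, BOS, Beta), (green, 39, 34, LA, Argo), (green, 39, 34, LA, Helix), (green, 40, 21, BOS, Beta), (green, 40, 21, LA, Argo), (green, 40, 21, LA, Helix), (white, 18, 8, ATL, Lyra)}
(Part ⋈ Supplier) ⋈ Order (natural join on pname): {(black, 33, 34, DEN, Lyra, 8, Vic), (black, 40, 5, DEN, Lyra, 8, Vic), (green, 1, 1, BOS, Beta, 21, Pat), (green, 1, 1, BOS, Beta, 39, Bo), (green, 1, 1, LA, Argo, 21, Vic), (green, 1, 1, LA, Argo, 32, Yan), (green, 1, 1, LA, Argo, 34, Fay), (green, 13, 40, BOS, Beta, 21, Pat), (green, 13, 40, BOS, Beta, 39, Bo), (green, 13, 40, LA, Argo, 21, Vic), (green, 13, 40, LA, Argo, 32, Yan), (green, 13, 40, LA, Argo, 34, Fay), (green, 15, 39, BOS, Beta, 21, Pat), (green, 15, 39, BOS, Beta, 39, Bo), (green, 15, 39, LA, Argo, 21, Vic), (green, 15, 39, LA, Argo, 32, Yan), (green, 15, 39, LA, Argo, 34, Fay), (green, 18, 36, BOS, Beta, 21, Pat), (green, 18, 36, BOS, Beta, 39, Bo), (green, 18, 36, LA, Argo, 21, Vic), (green, 18, 36, LA, Argo, 32, Yan), (green, 18, 36, LA, Argo, 34, Fay), (green, 21, 7, BOS, Beta, 21, Pat), (green, 21, 7, BOS, Beta, 39, Bo), (green, 21, 7, LA, Argo, 21, Vic), (green, 21, 7, LA, Argo, 32, Yan), (green, 21, 7, LA, Argo, 34, Fay), (green, 39, 34, BOS, Beta, 21, Pat), (green, 39, 34, BOS, Beta, 39, Bo), (green, 39, 34, LA, Argo, 21, Vic), (green, 39, 34, LA, Argo, 32, Yan), (green, 39, 34, LA, Argo, 34, Fay), (green, 40, 21, BOS, Beta, 21, Pat), (green, 40, 21, BOS, Beta, 39, Bo), (green, 40, 21, LA, Argo, 21, Vic), (green, 40, 21, LA, Argo, 32, Yan), (green, 40, 21, LA, Argo, 34, Fay), (white, 18, 8, ATL, Lyra, 8, Vic)}
π[color, sid, city, sname, qty]: project onto (color, sid, city, sname, qty) → {(black, 33, DEN, Vic, 34), (black, 40, DEN, Vic, 5), (green, 1, BOS, Bo, 1), (green, 1, BOS, Pat, 1), (green, 1, LA, Fay, 1), (green, 1, LA, Vic, 1), (green, 1, LA, Yan, 1), (green, 13, BOS, Bo, 40), (green, 13, BOS, Pat, 40), (green, 13, LA, Fay, 40), (green, 13, LA, Vic, 40), (green, 13, LA, Yan, 40), (green, 15, BOS, Bo, 39), (green, 15, BOS, Pat, 39), (green, 15, LA, Fay, 39), (green, 15, LA, Vic, 39), (green, 15, LA, Yan, 39), (green, 18, BOS, Bo, 36), (green, 18, BOS, Pat, 36), (green, 18, LA, Fay, 36), (green, 18, LA, Vic, 36), (green, 18, LA, Yan, 36), (green, 21, BOS, Bo, 7), (green, 21, BOS, Pat, 7), (green, 21, LA, Fay, 7), (green, 21, LA, Vic, 7), (green, 21, LA, Yan, 7), (green, 39, BOS, Bo, 34), (green, 39, BOS, Pat, 34), (green, 39, LA, Fay, 34), (green, 39, LA, Vic, 34), (green, 39, LA, Yan, 34), (green, 40, BOS, Bo, 21), (green, 40, BOS, Pat, 21), (green, 40, LA, Fay, 21), (green, 40, LA, Vic, 21), (green, 40, LA, Yan, 21), (white, 18, ATL, Vic, 8)}
Selection qty ≤ sid: {(black, 40, DEN, Vic, 5), (green, 1, BOS, Bo, 1), (green, 1, BOS, Pat, 1), (green, 1, LA, Fay, 1), (green, 1, LA, Vic, 1), (green, 1, LA, Yan, 1), (green, 21, BOS, Bo, 7), (green, 21, BOS, Pat, 7), (green, 21, LA, Fay, 7), (green, 21, LA, Vic, 7), (green, 21, LA, Yan, 7), (green, 39, BOS, Bo, 34), (green, 39, BOS, Pat, 34), (green, 39, LA, Fay, 34), (green, 39, LA, Vic, 34), (green, 39, LA, Yan, 34), (green, 40, BOS, Bo, 21), (green, 40, BOS, Pat, 21), (green, 40, LA, Fay, 21), (green, 40, LA, Vic, 21), (green, 40, LA, Yan, 21), (white, 18, ATL, Vic, 8)}
π[color, city, sname]: project onto (color, city, sname) (15 duplicate(s) eliminated) → {(black, DEN, Vic), (green, BOS, Bo), (green, BOS, Pat), (green, LA, Fay), (green, LA, Vic), (green, LA, Yan), (white, ATL, Vic)}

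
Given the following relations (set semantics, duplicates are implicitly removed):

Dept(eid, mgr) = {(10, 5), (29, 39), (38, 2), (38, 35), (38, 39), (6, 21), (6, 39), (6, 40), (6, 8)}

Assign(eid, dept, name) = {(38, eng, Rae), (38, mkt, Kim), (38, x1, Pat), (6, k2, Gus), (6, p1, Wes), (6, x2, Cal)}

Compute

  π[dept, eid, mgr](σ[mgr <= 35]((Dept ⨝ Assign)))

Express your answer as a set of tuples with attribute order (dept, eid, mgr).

{(eng, 38, 2), (eng, 38, 35), (k2, 6, 21), (k2, 6, 8), (mkt, 38, 2), (mkt, 38, 35), (p1, 6, 21), (p1, 6, 8), (x1, 38, 2), (x1, 38, 35), (x2, 6, 21), (x2, 6, 8)}

Joining Dept and Assign on eid yields {(38, 2, eng, Rae), (38, 2, mkt, Kim), (38, 2, x1, Pat), (38, 35, eng, Rae), (38, 35, mkt, Kim), (38, 35, x1, Pat), (38, 39, eng, Rae), (38, 39, mkt, Kim), (38, 39, x1, Pat), (6, 21, k2, Gus), (6, 21, p1, Wes), (6, 21, x2, Cal), (6, 39, k2, Gus), (6, 39, p1, Wes), (6, 39, x2, Cal), (6, 40, k2, Gus), (6, 40, p1, Wes), (6, 40, x2, Cal), (6, 8, k2, Gus), (6, 8, p1, Wes), (6, 8, x2, Cal)}.
Filtering on mgr <= 35 leaves {(38, 2, eng, Rae), (38, 2, mkt, Kim), (38, 2, x1, Pat), (38, 35, eng, Rae), (38, 35, mkt, Kim), (38, 35, x1, Pat), (6, 21, k2, Gus), (6, 21, p1, Wes), (6, 21, x2, Cal), (6, 8, k2, Gus), (6, 8, p1, Wes), (6, 8, x2, Cal)}.
Projecting to dept, eid, mgr: {(eng, 38, 2), (eng, 38, 35), (k2, 6, 21), (k2, 6, 8), (mkt, 38, 2), (mkt, 38, 35), (p1, 6, 21), (p1, 6, 8), (x1, 38, 2), (x1, 38, 35), (x2, 6, 21), (x2, 6, 8)}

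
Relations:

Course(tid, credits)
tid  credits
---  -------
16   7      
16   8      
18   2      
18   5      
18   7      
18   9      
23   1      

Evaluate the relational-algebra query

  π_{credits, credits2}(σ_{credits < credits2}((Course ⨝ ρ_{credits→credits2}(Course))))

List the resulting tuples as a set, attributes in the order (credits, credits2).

ρ[credits→credits2]: schema becomes (tid, credits2); tuples unchanged.
Joining Course and ρ_{credits→credits2}(Course) on tid yields {(16, 7, 7), (16, 7, 8), (16, 8, 7), (16, 8, 8), (18, 2, 2), (18, 2, 5), (18, 2, 7), (18, 2, 9), (18, 5, 2), (18, 5, 5), (18, 5, 7), (18, 5, 9), (18, 7, 2), (18, 7, 5), (18, 7, 7), (18, 7, 9), (18, 9, 2), (18, 9, 5), (18, 9, 7), (18, 9, 9), (23, 1, 1)}.
σ[credits < credits2]: keep tuples satisfying credits < credits2 → {(16, 7, 8), (18, 2, 5), (18, 2, 7), (18, 2, 9), (18, 5, 7), (18, 5, 9), (18, 7, 9)}
Projecting to credits, credits2: {(2, 5), (2, 7), (2, 9), (5, 7), (5, 9), (7, 8), (7, 9)}

{(2, 5), (2, 7), (2, 9), (5, 7), (5, 9), (7, 8), (7, 9)}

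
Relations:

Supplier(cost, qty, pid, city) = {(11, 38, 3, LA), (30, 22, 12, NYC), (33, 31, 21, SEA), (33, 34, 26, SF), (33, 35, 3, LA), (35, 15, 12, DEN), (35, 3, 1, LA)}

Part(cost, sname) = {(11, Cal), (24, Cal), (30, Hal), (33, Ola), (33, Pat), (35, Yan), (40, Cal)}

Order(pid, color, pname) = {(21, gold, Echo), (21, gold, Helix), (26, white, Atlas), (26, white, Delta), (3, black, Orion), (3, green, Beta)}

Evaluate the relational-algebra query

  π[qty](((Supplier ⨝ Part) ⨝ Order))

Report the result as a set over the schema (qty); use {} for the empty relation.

{31, 34, 35, 38}

Supplier ⋈ Part (natural join on cost): {(11, 38, 3, LA, Cal), (30, 22, 12, NYC, Hal), (33, 31, 21, SEA, Ola), (33, 31, 21, SEA, Pat), (33, 34, 26, SF, Ola), (33, 34, 26, SF, Pat), (33, 35, 3, LA, Ola), (33, 35, 3, LA, Pat), (35, 15, 12, DEN, Yan), (35, 3, 1, LA, Yan)}
(Supplier ⨝ Part) ⋈ Order (natural join on pid): {(11, 38, 3, LA, Cal, black, Orion), (11, 38, 3, LA, Cal, green, Beta), (33, 31, 21, SEA, Ola, gold, Echo), (33, 31, 21, SEA, Ola, gold, Helix), (33, 31, 21, SEA, Pat, gold, Echo), (33, 31, 21, SEA, Pat, gold, Helix), (33, 34, 26, SF, Ola, white, Atlas), (33, 34, 26, SF, Ola, white, Delta), (33, 34, 26, SF, Pat, white, Atlas), (33, 34, 26, SF, Pat, white, Delta), (33, 35, 3, LA, Ola, black, Orion), (33, 35, 3, LA, Ola, green, Beta), (33, 35, 3, LA, Pat, black, Orion), (33, 35, 3, LA, Pat, green, Beta)}
π_{qty} gives {31, 34, 35, 38} (10 duplicate(s) eliminated).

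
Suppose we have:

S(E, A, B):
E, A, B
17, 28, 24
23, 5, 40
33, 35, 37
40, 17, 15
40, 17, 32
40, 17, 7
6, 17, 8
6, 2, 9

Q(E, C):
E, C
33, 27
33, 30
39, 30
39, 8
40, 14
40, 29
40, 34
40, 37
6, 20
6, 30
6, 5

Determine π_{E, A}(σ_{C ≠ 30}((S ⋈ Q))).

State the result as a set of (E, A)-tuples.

S ⋈ Q (natural join on E): {(33, 35, 37, 27), (33, 35, 37, 30), (40, 17, 15, 14), (40, 17, 15, 29), (40, 17, 15, 34), (40, 17, 15, 37), (40, 17, 32, 14), (40, 17, 32, 29), (40, 17, 32, 34), (40, 17, 32, 37), (40, 17, 7, 14), (40, 17, 7, 29), (40, 17, 7, 34), (40, 17, 7, 37), (6, 17, 8, 20), (6, 17, 8, 30), (6, 17, 8, 5), (6, 2, 9, 20), (6, 2, 9, 30), (6, 2, 9, 5)}
σ[C ≠ 30]: keep tuples satisfying C ≠ 30 → {(33, 35, 37, 27), (40, 17, 15, 14), (40, 17, 15, 29), (40, 17, 15, 34), (40, 17, 15, 37), (40, 17, 32, 14), (40, 17, 32, 29), (40, 17, 32, 34), (40, 17, 32, 37), (40, 17, 7, 14), (40, 17, 7, 29), (40, 17, 7, 34), (40, 17, 7, 37), (6, 17, 8, 20), (6, 17, 8, 5), (6, 2, 9, 20), (6, 2, 9, 5)}
π[E, A]: project onto (E, A) (13 duplicate(s) eliminated) → {(33, 35), (40, 17), (6, 17), (6, 2)}

{(33, 35), (40, 17), (6, 17), (6, 2)}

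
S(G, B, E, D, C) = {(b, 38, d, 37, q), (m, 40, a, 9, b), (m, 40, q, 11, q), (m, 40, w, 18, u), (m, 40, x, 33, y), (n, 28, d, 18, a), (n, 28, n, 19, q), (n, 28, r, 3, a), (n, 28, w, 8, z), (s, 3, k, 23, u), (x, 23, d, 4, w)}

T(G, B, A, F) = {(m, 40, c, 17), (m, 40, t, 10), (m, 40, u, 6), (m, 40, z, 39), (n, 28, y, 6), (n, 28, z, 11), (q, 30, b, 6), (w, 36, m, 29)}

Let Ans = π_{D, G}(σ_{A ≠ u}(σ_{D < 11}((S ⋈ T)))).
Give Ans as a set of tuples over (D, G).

{(3, n), (8, n), (9, m)}

S ⋈ T (natural join on G, B): {(m, 40, a, 9, b, c, 17), (m, 40, a, 9, b, t, 10), (m, 40, a, 9, b, u, 6), (m, 40, a, 9, b, z, 39), (m, 40, q, 11, q, c, 17), (m, 40, q, 11, q, t, 10), (m, 40, q, 11, q, u, 6), (m, 40, q, 11, q, z, 39), (m, 40, w, 18, u, c, 17), (m, 40, w, 18, u, t, 10), (m, 40, w, 18, u, u, 6), (m, 40, w, 18, u, z, 39), (m, 40, x, 33, y, c, 17), (m, 40, x, 33, y, t, 10), (m, 40, x, 33, y, u, 6), (m, 40, x, 33, y, z, 39), (n, 28, d, 18, a, y, 6), (n, 28, d, 18, a, z, 11), (n, 28, n, 19, q, y, 6), (n, 28, n, 19, q, z, 11), (n, 28, r, 3, a, y, 6), (n, 28, r, 3, a, z, 11), (n, 28, w, 8, z, y, 6), (n, 28, w, 8, z, z, 11)}
σ[D < 11]: keep tuples satisfying D < 11 → {(m, 40, a, 9, b, c, 17), (m, 40, a, 9, b, t, 10), (m, 40, a, 9, b, u, 6), (m, 40, a, 9, b, z, 39), (n, 28, r, 3, a, y, 6), (n, 28, r, 3, a, z, 11), (n, 28, w, 8, z, y, 6), (n, 28, w, 8, z, z, 11)}
σ[A ≠ u]: keep tuples satisfying A ≠ u → {(m, 40, a, 9, b, c, 17), (m, 40, a, 9, b, t, 10), (m, 40, a, 9, b, z, 39), (n, 28, r, 3, a, y, 6), (n, 28, r, 3, a, z, 11), (n, 28, w, 8, z, y, 6), (n, 28, w, 8, z, z, 11)}
π_{D, G} gives {(3, n), (8, n), (9, m)} (4 duplicate(s) eliminated).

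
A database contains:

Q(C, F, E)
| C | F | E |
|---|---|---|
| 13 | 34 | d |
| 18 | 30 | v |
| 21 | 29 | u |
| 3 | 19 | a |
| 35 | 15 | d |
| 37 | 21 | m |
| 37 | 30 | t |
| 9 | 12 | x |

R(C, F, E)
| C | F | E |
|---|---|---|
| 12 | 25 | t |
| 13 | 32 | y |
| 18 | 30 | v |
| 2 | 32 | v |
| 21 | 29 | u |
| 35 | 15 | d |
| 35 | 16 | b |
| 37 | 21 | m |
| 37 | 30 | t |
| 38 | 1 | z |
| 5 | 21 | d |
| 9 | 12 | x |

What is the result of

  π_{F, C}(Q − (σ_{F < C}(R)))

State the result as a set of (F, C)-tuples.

{(12, 9), (19, 3), (29, 21), (30, 18), (34, 13)}

Selection F < C: {(35, 15, d), (35, 16, b), (37, 21, m), (37, 30, t), (38, 1, z)}
Set difference of the two operands is {(13, 34, d), (18, 30, v), (21, 29, u), (3, 19, a), (9, 12, x)}.
π_{F, C} gives {(12, 9), (19, 3), (29, 21), (30, 18), (34, 13)}.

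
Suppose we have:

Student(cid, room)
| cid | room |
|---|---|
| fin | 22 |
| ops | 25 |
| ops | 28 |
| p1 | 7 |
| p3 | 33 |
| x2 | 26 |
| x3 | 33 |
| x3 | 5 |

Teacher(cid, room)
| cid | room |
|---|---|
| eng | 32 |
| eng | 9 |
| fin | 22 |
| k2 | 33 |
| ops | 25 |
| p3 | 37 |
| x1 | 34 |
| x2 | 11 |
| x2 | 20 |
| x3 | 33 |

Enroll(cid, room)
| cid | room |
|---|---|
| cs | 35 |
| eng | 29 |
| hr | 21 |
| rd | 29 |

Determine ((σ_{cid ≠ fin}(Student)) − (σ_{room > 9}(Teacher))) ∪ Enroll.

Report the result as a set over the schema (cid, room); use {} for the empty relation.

{(cs, 35), (eng, 29), (hr, 21), (ops, 28), (p1, 7), (p3, 33), (rd, 29), (x2, 26), (x3, 5)}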